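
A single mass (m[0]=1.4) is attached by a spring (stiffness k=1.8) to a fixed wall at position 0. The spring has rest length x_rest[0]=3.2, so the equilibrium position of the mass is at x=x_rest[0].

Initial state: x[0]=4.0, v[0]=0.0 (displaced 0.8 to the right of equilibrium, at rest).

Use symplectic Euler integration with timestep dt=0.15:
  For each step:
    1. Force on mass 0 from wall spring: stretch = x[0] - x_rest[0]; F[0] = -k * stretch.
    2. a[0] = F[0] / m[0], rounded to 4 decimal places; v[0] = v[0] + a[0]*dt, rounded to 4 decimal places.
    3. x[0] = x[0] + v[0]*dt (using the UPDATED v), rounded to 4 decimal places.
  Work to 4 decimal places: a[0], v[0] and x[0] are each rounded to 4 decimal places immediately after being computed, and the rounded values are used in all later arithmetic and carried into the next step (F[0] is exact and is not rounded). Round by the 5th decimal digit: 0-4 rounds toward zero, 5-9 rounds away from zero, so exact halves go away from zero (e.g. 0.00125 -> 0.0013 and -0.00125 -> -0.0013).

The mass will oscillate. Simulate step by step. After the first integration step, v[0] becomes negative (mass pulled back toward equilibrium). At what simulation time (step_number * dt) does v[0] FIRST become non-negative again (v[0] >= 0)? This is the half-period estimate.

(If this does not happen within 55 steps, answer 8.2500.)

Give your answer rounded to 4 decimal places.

Answer: 2.8500

Derivation:
Step 0: x=[4.0000] v=[0.0000]
Step 1: x=[3.9769] v=[-0.1543]
Step 2: x=[3.9313] v=[-0.3041]
Step 3: x=[3.8645] v=[-0.4451]
Step 4: x=[3.7785] v=[-0.5733]
Step 5: x=[3.6758] v=[-0.6849]
Step 6: x=[3.5593] v=[-0.7767]
Step 7: x=[3.4324] v=[-0.8460]
Step 8: x=[3.2988] v=[-0.8908]
Step 9: x=[3.1623] v=[-0.9099]
Step 10: x=[3.0269] v=[-0.9026]
Step 11: x=[2.8965] v=[-0.8692]
Step 12: x=[2.7749] v=[-0.8107]
Step 13: x=[2.6656] v=[-0.7287]
Step 14: x=[2.5718] v=[-0.6256]
Step 15: x=[2.4961] v=[-0.5044]
Step 16: x=[2.4408] v=[-0.3687]
Step 17: x=[2.4075] v=[-0.2223]
Step 18: x=[2.3971] v=[-0.0695]
Step 19: x=[2.4099] v=[0.0853]
First v>=0 after going negative at step 19, time=2.8500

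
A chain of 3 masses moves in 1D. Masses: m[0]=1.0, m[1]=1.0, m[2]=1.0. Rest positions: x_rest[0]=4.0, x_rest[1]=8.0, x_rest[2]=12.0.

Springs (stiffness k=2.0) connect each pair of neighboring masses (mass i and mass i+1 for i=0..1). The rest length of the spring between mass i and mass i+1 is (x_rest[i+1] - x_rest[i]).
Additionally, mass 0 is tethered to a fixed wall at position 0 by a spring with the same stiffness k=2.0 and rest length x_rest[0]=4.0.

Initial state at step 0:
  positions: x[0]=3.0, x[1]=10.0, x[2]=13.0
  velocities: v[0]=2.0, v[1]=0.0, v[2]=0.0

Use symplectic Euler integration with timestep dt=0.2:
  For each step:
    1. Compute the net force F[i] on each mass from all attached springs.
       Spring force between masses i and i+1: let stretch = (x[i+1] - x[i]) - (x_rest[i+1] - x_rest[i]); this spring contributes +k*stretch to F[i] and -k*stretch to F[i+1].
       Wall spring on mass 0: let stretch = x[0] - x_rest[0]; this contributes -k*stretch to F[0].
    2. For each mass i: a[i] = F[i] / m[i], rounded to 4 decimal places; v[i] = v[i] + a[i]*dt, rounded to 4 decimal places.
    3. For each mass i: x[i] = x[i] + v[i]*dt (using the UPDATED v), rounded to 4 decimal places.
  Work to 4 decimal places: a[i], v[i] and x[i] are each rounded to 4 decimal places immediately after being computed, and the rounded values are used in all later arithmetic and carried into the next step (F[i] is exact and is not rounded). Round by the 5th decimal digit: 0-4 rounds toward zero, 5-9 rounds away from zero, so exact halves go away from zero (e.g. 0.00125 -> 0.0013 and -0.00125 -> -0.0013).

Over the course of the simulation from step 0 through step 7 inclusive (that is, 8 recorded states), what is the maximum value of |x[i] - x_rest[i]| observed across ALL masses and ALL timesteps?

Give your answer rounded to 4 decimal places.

Step 0: x=[3.0000 10.0000 13.0000] v=[2.0000 0.0000 0.0000]
Step 1: x=[3.7200 9.6800 13.0800] v=[3.6000 -1.6000 0.4000]
Step 2: x=[4.6192 9.1552 13.2080] v=[4.4960 -2.6240 0.6400]
Step 3: x=[5.5117 8.5917 13.3318] v=[4.4627 -2.8173 0.6189]
Step 4: x=[6.2097 8.1610 13.3964] v=[3.4900 -2.1533 0.3229]
Step 5: x=[6.5670 7.9931 13.3621] v=[1.7866 -0.8397 -0.1713]
Step 6: x=[6.5130 8.1406 13.2183] v=[-0.2698 0.7375 -0.7189]
Step 7: x=[6.0682 8.5641 12.9883] v=[-2.2240 2.1175 -1.1500]
Max displacement = 2.5670

Answer: 2.5670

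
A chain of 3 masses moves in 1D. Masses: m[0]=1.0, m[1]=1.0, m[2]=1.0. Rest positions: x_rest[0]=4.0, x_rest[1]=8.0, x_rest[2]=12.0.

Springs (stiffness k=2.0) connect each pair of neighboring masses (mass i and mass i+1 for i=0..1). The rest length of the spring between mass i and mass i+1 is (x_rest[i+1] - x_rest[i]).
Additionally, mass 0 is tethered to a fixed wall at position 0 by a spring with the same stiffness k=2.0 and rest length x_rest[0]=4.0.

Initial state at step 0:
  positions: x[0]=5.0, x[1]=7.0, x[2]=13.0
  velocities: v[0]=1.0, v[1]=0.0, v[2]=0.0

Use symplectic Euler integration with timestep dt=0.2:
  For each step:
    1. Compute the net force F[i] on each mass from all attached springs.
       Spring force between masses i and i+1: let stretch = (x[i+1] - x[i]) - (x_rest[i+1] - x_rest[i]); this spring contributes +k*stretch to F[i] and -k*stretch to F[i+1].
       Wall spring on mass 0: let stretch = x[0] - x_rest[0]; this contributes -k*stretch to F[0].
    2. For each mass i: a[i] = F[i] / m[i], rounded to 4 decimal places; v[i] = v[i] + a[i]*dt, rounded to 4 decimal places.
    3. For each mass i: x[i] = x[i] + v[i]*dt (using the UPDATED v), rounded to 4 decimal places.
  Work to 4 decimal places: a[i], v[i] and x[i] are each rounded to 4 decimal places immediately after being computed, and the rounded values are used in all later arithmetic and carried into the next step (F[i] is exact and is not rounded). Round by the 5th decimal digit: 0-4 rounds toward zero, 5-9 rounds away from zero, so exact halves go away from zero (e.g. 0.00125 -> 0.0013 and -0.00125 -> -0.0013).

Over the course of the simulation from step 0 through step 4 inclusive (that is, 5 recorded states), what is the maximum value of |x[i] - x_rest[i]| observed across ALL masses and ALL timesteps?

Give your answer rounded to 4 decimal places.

Answer: 1.2277

Derivation:
Step 0: x=[5.0000 7.0000 13.0000] v=[1.0000 0.0000 0.0000]
Step 1: x=[4.9600 7.3200 12.8400] v=[-0.2000 1.6000 -0.8000]
Step 2: x=[4.7120 7.8928 12.5584] v=[-1.2400 2.8640 -1.4080]
Step 3: x=[4.3415 8.5844 12.2236] v=[-1.8525 3.4579 -1.6742]
Step 4: x=[3.9631 9.2277 11.9176] v=[-1.8919 3.2164 -1.5299]
Max displacement = 1.2277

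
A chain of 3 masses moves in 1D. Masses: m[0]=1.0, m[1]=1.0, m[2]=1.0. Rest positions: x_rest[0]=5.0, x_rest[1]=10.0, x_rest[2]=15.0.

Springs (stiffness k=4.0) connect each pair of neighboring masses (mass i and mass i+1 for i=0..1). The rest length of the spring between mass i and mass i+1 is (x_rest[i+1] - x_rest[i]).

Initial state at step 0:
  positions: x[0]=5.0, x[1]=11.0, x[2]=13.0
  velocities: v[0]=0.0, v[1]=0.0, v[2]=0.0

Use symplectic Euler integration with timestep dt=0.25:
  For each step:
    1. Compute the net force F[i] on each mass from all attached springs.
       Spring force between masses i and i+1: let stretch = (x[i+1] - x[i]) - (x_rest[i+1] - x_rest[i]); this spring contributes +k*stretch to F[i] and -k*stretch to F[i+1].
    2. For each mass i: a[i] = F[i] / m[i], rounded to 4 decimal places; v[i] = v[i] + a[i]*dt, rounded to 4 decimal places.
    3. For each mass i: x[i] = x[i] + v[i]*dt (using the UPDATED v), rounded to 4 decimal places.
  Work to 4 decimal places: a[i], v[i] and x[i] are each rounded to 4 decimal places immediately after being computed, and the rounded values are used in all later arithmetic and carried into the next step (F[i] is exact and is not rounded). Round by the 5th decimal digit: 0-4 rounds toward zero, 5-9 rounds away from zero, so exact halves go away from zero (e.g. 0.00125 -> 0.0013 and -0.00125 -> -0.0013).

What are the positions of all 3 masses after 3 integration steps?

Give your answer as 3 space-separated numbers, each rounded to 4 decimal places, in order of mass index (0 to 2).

Answer: 5.2031 8.1875 15.6094

Derivation:
Step 0: x=[5.0000 11.0000 13.0000] v=[0.0000 0.0000 0.0000]
Step 1: x=[5.2500 10.0000 13.7500] v=[1.0000 -4.0000 3.0000]
Step 2: x=[5.4375 8.7500 14.8125] v=[0.7500 -5.0000 4.2500]
Step 3: x=[5.2031 8.1875 15.6094] v=[-0.9375 -2.2500 3.1875]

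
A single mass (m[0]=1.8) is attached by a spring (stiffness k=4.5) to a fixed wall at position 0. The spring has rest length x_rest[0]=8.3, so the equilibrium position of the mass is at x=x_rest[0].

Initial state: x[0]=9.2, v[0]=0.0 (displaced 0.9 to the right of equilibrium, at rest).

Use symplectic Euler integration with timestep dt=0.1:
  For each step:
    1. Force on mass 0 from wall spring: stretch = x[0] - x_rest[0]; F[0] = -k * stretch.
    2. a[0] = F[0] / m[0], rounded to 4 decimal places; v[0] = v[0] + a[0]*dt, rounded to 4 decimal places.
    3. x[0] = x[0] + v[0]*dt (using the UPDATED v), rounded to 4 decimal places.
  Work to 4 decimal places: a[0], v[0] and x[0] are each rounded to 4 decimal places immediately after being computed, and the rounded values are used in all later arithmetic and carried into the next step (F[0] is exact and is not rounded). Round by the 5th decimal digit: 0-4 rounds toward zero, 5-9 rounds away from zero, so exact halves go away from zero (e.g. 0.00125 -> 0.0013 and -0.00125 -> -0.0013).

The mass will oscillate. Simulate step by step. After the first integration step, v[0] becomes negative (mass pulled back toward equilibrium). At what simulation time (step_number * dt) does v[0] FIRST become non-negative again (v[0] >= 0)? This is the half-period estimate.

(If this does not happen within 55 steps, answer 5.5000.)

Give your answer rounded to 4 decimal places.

Step 0: x=[9.2000] v=[0.0000]
Step 1: x=[9.1775] v=[-0.2250]
Step 2: x=[9.1331] v=[-0.4444]
Step 3: x=[9.0678] v=[-0.6527]
Step 4: x=[8.9833] v=[-0.8447]
Step 5: x=[8.8818] v=[-1.0155]
Step 6: x=[8.7657] v=[-1.1610]
Step 7: x=[8.6380] v=[-1.2774]
Step 8: x=[8.5018] v=[-1.3619]
Step 9: x=[8.3606] v=[-1.4124]
Step 10: x=[8.2178] v=[-1.4276]
Step 11: x=[8.0771] v=[-1.4071]
Step 12: x=[7.9420] v=[-1.3514]
Step 13: x=[7.8158] v=[-1.2619]
Step 14: x=[7.7017] v=[-1.1409]
Step 15: x=[7.6026] v=[-0.9913]
Step 16: x=[7.5209] v=[-0.8170]
Step 17: x=[7.4587] v=[-0.6222]
Step 18: x=[7.4175] v=[-0.4119]
Step 19: x=[7.3984] v=[-0.1913]
Step 20: x=[7.4018] v=[0.0341]
First v>=0 after going negative at step 20, time=2.0000

Answer: 2.0000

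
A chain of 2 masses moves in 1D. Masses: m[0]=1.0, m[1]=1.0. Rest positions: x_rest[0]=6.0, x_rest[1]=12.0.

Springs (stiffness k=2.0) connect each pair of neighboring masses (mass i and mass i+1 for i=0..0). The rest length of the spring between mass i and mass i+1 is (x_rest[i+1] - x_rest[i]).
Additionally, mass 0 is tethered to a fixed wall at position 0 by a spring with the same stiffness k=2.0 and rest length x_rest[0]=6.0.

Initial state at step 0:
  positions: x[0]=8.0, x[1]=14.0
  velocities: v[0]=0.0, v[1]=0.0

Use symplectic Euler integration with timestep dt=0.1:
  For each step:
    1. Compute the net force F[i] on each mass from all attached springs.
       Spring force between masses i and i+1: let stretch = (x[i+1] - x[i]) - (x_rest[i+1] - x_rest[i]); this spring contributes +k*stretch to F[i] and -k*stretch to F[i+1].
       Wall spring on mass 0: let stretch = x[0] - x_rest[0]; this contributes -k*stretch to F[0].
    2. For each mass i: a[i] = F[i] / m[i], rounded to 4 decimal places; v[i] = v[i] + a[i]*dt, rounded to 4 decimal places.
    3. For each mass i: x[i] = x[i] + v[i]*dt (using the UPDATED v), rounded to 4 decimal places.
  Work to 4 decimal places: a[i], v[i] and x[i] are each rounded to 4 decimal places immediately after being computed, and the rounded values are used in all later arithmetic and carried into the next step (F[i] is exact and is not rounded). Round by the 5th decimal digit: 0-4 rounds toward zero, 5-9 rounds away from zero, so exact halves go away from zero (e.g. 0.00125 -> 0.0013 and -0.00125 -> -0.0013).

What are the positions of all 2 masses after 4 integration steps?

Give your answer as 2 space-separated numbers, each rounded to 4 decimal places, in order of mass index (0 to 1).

Answer: 7.6234 13.9884

Derivation:
Step 0: x=[8.0000 14.0000] v=[0.0000 0.0000]
Step 1: x=[7.9600 14.0000] v=[-0.4000 0.0000]
Step 2: x=[7.8816 13.9992] v=[-0.7840 -0.0080]
Step 3: x=[7.7679 13.9961] v=[-1.1368 -0.0315]
Step 4: x=[7.6234 13.9884] v=[-1.4447 -0.0771]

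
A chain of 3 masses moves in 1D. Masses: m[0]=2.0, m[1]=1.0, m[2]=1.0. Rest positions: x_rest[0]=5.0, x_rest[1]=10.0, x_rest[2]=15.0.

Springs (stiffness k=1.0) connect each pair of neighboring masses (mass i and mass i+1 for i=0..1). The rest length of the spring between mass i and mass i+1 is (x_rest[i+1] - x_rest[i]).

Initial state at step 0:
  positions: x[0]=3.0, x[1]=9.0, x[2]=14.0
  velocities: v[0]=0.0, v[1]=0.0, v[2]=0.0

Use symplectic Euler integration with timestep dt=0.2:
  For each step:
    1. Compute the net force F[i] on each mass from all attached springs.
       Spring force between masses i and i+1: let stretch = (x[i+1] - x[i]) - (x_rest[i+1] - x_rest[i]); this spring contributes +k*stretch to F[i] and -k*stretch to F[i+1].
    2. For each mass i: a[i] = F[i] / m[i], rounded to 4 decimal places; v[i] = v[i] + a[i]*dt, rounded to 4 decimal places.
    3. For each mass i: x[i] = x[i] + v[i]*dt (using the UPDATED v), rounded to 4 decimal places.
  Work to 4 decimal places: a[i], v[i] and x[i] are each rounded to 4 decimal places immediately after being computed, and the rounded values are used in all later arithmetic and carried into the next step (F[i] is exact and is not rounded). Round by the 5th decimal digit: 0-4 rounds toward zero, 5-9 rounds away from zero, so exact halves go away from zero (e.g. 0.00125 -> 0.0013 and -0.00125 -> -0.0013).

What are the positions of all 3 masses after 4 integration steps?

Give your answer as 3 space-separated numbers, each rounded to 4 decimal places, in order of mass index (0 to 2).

Answer: 3.1827 8.6570 13.9775

Derivation:
Step 0: x=[3.0000 9.0000 14.0000] v=[0.0000 0.0000 0.0000]
Step 1: x=[3.0200 8.9600 14.0000] v=[0.1000 -0.2000 0.0000]
Step 2: x=[3.0588 8.8840 13.9984] v=[0.1940 -0.3800 -0.0080]
Step 3: x=[3.1141 8.7796 13.9922] v=[0.2765 -0.5222 -0.0309]
Step 4: x=[3.1827 8.6570 13.9775] v=[0.3431 -0.6128 -0.0734]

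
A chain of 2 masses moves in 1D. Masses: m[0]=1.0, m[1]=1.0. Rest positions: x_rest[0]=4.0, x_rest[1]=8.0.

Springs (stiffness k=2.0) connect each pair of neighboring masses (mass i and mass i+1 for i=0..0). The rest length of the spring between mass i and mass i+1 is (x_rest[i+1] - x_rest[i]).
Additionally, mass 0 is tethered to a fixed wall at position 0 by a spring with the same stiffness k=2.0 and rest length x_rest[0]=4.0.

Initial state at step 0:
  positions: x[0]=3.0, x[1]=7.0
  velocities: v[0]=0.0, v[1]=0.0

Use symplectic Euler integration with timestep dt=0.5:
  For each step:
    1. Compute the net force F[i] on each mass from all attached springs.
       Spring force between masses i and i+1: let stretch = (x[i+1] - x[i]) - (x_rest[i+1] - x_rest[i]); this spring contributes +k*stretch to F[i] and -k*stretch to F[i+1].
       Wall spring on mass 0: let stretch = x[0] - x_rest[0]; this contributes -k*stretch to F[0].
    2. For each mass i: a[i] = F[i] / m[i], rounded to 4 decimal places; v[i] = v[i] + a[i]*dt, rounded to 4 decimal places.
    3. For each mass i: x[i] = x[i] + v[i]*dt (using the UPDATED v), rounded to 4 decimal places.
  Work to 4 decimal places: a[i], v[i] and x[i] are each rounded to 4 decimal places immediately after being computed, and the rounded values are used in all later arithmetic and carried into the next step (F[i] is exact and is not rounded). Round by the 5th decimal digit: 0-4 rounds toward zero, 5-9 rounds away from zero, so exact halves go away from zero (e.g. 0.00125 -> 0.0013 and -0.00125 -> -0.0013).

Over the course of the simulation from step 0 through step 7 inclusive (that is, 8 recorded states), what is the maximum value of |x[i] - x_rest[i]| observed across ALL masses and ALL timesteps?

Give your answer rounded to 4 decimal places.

Step 0: x=[3.0000 7.0000] v=[0.0000 0.0000]
Step 1: x=[3.5000 7.0000] v=[1.0000 0.0000]
Step 2: x=[4.0000 7.2500] v=[1.0000 0.5000]
Step 3: x=[4.1250 7.8750] v=[0.2500 1.2500]
Step 4: x=[4.0625 8.6250] v=[-0.1250 1.5000]
Step 5: x=[4.2500 9.0938] v=[0.3750 0.9375]
Step 6: x=[4.7344 9.1407] v=[0.9688 0.0937]
Step 7: x=[5.0548 8.9844] v=[0.6407 -0.3126]
Max displacement = 1.1407

Answer: 1.1407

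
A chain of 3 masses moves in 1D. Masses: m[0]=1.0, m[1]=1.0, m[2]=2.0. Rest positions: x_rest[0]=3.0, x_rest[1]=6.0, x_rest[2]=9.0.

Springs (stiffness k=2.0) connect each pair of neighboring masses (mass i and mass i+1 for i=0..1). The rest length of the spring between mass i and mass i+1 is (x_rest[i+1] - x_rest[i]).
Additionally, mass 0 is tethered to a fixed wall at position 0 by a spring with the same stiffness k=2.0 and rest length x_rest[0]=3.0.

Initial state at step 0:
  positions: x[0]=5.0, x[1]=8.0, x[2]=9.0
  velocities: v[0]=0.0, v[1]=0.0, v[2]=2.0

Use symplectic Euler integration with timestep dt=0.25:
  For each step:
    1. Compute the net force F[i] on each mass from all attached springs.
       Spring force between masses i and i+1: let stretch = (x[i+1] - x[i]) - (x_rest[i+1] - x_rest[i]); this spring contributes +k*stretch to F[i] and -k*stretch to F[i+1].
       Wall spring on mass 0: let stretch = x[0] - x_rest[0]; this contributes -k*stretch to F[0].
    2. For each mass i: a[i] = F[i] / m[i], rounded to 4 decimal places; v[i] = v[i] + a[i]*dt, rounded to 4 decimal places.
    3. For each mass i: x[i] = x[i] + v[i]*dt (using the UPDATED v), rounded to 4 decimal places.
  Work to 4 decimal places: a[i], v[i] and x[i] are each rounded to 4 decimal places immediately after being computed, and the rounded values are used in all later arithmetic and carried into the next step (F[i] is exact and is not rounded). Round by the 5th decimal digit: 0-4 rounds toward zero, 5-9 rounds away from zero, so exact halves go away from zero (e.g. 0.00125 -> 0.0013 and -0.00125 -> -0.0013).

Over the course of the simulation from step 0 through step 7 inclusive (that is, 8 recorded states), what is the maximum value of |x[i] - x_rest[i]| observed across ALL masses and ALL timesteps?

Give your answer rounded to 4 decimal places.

Step 0: x=[5.0000 8.0000 9.0000] v=[0.0000 0.0000 2.0000]
Step 1: x=[4.7500 7.7500 9.6250] v=[-1.0000 -1.0000 2.5000]
Step 2: x=[4.2813 7.3594 10.3203] v=[-1.8750 -1.5625 2.7813]
Step 3: x=[3.6622 6.9541 11.0181] v=[-2.4766 -1.6211 2.7911]
Step 4: x=[2.9968 6.6453 11.6494] v=[-2.6618 -1.2351 2.5251]
Step 5: x=[2.4128 6.5060 12.1554] v=[-2.3360 -0.5573 2.0241]
Step 6: x=[2.0389 6.5612 12.4959] v=[-1.4958 0.2208 1.3618]
Step 7: x=[1.9754 6.7930 12.6529] v=[-0.2541 0.9270 0.6281]
Max displacement = 3.6529

Answer: 3.6529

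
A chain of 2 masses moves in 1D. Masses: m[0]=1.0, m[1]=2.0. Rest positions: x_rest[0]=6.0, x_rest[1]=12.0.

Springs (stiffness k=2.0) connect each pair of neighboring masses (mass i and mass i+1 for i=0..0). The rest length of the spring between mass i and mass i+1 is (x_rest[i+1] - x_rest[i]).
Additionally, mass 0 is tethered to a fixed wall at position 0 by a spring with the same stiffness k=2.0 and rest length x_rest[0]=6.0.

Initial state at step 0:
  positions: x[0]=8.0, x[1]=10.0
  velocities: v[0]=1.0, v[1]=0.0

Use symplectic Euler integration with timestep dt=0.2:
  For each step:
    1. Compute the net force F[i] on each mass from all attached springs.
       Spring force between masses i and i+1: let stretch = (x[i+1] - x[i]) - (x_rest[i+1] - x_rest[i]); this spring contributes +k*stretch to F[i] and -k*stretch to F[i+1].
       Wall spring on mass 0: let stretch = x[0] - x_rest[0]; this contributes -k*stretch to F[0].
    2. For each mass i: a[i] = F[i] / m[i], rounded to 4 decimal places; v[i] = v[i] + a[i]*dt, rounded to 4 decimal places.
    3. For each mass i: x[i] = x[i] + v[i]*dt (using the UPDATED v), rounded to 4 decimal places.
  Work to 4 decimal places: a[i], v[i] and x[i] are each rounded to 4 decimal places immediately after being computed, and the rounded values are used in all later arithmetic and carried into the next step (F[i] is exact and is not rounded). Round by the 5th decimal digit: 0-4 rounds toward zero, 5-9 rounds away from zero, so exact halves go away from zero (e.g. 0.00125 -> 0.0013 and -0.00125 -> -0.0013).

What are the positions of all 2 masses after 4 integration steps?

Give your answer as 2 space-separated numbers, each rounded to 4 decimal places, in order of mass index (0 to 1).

Step 0: x=[8.0000 10.0000] v=[1.0000 0.0000]
Step 1: x=[7.7200 10.1600] v=[-1.4000 0.8000]
Step 2: x=[7.0176 10.4624] v=[-3.5120 1.5120]
Step 3: x=[6.0294 10.8670] v=[-4.9411 2.0230]
Step 4: x=[4.9458 11.3181] v=[-5.4178 2.2555]

Answer: 4.9458 11.3181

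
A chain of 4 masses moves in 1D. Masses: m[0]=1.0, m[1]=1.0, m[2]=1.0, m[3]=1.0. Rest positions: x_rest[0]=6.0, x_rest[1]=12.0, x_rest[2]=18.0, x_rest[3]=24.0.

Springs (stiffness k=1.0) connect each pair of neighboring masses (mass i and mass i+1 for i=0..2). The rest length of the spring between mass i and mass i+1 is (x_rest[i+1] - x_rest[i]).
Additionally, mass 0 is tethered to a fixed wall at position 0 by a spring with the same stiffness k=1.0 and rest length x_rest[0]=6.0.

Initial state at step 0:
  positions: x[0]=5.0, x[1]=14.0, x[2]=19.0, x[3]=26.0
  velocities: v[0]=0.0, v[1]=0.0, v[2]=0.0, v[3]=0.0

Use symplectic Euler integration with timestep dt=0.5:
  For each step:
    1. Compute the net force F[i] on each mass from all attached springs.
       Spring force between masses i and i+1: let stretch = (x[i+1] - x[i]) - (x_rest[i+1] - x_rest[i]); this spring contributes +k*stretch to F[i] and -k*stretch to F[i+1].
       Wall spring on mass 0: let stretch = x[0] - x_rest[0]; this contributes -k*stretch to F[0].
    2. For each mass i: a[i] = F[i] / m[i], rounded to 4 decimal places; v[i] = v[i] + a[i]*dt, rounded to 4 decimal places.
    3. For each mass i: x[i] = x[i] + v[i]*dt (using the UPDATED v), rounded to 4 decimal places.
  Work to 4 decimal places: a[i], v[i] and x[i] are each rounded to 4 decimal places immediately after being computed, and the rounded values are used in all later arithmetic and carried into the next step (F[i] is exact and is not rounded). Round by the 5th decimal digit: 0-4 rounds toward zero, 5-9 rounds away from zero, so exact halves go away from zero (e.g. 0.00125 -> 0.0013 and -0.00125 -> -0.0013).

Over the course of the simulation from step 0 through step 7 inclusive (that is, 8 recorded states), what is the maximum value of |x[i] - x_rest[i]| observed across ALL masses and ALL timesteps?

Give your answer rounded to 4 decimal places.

Step 0: x=[5.0000 14.0000 19.0000 26.0000] v=[0.0000 0.0000 0.0000 0.0000]
Step 1: x=[6.0000 13.0000 19.5000 25.7500] v=[2.0000 -2.0000 1.0000 -0.5000]
Step 2: x=[7.2500 11.8750 19.9375 25.4375] v=[2.5000 -2.2500 0.8750 -0.6250]
Step 3: x=[7.8438 11.6094 19.7344 25.2500] v=[1.1875 -0.5313 -0.4063 -0.3750]
Step 4: x=[7.4180 12.4336 18.8789 25.1836] v=[-0.8516 1.6484 -1.7110 -0.1328]
Step 5: x=[6.3916 13.6153 17.9883 25.0410] v=[-2.0528 2.3633 -1.7813 -0.2852]
Step 6: x=[5.5732 14.0843 17.7676 24.6352] v=[-1.6368 0.9380 -0.4415 -0.8116]
Step 7: x=[5.4893 13.3464 18.3430 24.0125] v=[-0.1679 -1.4759 1.1507 -1.2454]
Max displacement = 2.0843

Answer: 2.0843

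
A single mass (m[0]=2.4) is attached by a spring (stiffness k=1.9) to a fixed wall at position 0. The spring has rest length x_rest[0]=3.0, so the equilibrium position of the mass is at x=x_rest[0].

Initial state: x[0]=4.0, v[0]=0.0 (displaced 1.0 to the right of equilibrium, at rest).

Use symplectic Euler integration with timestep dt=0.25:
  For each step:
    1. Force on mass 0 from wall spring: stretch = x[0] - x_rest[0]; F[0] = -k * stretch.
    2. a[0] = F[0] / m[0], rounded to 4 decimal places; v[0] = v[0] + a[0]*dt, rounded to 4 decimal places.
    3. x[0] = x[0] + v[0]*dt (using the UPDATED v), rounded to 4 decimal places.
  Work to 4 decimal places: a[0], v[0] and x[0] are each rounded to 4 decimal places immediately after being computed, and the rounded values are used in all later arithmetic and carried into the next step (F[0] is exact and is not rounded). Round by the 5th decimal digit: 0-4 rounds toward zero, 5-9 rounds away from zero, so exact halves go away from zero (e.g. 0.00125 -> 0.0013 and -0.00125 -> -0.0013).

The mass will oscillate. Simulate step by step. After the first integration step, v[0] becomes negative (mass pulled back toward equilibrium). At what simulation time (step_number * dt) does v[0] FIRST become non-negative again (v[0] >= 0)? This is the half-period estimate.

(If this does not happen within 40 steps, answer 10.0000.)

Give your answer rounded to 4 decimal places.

Answer: 3.7500

Derivation:
Step 0: x=[4.0000] v=[0.0000]
Step 1: x=[3.9505] v=[-0.1979]
Step 2: x=[3.8540] v=[-0.3860]
Step 3: x=[3.7153] v=[-0.5550]
Step 4: x=[3.5412] v=[-0.6966]
Step 5: x=[3.3403] v=[-0.8037]
Step 6: x=[3.1225] v=[-0.8711]
Step 7: x=[2.8987] v=[-0.8954]
Step 8: x=[2.6799] v=[-0.8754]
Step 9: x=[2.4769] v=[-0.8121]
Step 10: x=[2.2998] v=[-0.7086]
Step 11: x=[2.1573] v=[-0.5700]
Step 12: x=[2.0565] v=[-0.4032]
Step 13: x=[2.0024] v=[-0.2165]
Step 14: x=[1.9976] v=[-0.0191]
Step 15: x=[2.0424] v=[0.1793]
First v>=0 after going negative at step 15, time=3.7500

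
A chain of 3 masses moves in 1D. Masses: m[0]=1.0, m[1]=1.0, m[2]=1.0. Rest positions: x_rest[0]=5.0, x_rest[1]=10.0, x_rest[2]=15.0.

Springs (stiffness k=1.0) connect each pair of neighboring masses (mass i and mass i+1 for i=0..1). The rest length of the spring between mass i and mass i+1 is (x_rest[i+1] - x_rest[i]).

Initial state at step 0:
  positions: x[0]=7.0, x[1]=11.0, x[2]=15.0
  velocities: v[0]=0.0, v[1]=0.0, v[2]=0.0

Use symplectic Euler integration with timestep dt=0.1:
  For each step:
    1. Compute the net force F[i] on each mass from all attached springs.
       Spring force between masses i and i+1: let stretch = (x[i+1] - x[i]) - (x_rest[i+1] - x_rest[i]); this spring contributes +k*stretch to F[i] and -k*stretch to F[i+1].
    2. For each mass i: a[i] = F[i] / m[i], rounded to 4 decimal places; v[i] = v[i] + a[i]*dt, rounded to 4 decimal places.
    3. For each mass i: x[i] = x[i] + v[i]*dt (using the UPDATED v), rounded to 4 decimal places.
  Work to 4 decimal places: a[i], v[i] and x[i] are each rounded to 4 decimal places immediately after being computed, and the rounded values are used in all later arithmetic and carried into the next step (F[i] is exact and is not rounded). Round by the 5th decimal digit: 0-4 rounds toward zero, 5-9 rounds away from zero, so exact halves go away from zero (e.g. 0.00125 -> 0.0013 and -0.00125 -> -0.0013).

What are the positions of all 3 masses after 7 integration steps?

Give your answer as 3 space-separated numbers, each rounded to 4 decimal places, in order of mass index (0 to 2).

Step 0: x=[7.0000 11.0000 15.0000] v=[0.0000 0.0000 0.0000]
Step 1: x=[6.9900 11.0000 15.0100] v=[-0.1000 0.0000 0.1000]
Step 2: x=[6.9701 11.0000 15.0299] v=[-0.1990 0.0000 0.1990]
Step 3: x=[6.9405 11.0000 15.0595] v=[-0.2960 0.0000 0.2960]
Step 4: x=[6.9015 11.0000 15.0985] v=[-0.3901 0.0000 0.3901]
Step 5: x=[6.8535 11.0000 15.1465] v=[-0.4803 0.0000 0.4803]
Step 6: x=[6.7969 11.0000 15.2031] v=[-0.5657 0.0000 0.5657]
Step 7: x=[6.7324 11.0000 15.2676] v=[-0.6454 0.0000 0.6454]

Answer: 6.7324 11.0000 15.2676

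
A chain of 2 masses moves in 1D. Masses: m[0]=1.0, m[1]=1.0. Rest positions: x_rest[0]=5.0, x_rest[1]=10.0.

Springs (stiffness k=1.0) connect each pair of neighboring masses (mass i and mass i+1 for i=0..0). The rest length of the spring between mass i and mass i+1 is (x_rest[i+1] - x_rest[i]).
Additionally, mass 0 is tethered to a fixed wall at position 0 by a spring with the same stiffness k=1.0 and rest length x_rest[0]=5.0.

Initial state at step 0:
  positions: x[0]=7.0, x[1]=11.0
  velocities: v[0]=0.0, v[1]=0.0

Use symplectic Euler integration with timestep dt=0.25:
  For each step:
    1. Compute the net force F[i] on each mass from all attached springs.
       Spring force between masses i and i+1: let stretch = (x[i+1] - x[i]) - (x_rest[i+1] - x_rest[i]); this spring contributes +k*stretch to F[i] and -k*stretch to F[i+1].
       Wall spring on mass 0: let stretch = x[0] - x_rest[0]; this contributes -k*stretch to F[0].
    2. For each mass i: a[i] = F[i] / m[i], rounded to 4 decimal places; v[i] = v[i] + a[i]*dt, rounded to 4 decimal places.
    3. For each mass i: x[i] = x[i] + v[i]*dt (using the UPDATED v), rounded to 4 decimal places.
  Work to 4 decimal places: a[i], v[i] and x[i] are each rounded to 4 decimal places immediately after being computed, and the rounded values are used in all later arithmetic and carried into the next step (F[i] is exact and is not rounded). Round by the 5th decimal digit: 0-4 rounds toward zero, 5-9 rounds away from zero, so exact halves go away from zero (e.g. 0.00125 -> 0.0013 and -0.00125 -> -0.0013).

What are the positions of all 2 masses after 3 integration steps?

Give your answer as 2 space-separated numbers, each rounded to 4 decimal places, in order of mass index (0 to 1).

Answer: 6.0074 11.2996

Derivation:
Step 0: x=[7.0000 11.0000] v=[0.0000 0.0000]
Step 1: x=[6.8125 11.0625] v=[-0.7500 0.2500]
Step 2: x=[6.4649 11.1719] v=[-1.3906 0.4375]
Step 3: x=[6.0074 11.2996] v=[-1.8301 0.5108]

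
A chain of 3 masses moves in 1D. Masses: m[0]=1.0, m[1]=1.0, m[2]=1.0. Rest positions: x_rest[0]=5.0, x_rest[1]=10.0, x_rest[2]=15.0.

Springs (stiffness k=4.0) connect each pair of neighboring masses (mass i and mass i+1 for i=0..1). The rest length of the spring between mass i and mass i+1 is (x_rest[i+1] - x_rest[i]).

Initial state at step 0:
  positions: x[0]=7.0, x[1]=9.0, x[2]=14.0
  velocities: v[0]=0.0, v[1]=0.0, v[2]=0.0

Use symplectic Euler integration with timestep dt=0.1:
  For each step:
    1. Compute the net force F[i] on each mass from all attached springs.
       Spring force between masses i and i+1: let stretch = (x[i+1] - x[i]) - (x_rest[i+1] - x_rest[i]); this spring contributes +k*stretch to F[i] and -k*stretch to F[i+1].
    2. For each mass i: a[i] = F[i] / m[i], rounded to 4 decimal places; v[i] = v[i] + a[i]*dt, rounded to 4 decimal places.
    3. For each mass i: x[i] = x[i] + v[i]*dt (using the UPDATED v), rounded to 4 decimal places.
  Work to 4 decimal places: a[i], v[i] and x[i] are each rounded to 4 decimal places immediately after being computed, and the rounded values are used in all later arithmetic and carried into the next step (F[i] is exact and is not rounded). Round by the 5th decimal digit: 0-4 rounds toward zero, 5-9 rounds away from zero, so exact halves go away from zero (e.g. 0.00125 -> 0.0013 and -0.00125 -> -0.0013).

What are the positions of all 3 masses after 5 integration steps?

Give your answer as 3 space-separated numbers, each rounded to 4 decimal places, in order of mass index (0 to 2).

Step 0: x=[7.0000 9.0000 14.0000] v=[0.0000 0.0000 0.0000]
Step 1: x=[6.8800 9.1200 14.0000] v=[-1.2000 1.2000 0.0000]
Step 2: x=[6.6496 9.3456 14.0048] v=[-2.3040 2.2560 0.0480]
Step 3: x=[6.3270 9.6497 14.0232] v=[-3.2256 3.0413 0.1843]
Step 4: x=[5.9374 9.9959 14.0667] v=[-3.8965 3.4616 0.4349]
Step 5: x=[5.5101 10.3426 14.1474] v=[-4.2731 3.4665 0.8066]

Answer: 5.5101 10.3426 14.1474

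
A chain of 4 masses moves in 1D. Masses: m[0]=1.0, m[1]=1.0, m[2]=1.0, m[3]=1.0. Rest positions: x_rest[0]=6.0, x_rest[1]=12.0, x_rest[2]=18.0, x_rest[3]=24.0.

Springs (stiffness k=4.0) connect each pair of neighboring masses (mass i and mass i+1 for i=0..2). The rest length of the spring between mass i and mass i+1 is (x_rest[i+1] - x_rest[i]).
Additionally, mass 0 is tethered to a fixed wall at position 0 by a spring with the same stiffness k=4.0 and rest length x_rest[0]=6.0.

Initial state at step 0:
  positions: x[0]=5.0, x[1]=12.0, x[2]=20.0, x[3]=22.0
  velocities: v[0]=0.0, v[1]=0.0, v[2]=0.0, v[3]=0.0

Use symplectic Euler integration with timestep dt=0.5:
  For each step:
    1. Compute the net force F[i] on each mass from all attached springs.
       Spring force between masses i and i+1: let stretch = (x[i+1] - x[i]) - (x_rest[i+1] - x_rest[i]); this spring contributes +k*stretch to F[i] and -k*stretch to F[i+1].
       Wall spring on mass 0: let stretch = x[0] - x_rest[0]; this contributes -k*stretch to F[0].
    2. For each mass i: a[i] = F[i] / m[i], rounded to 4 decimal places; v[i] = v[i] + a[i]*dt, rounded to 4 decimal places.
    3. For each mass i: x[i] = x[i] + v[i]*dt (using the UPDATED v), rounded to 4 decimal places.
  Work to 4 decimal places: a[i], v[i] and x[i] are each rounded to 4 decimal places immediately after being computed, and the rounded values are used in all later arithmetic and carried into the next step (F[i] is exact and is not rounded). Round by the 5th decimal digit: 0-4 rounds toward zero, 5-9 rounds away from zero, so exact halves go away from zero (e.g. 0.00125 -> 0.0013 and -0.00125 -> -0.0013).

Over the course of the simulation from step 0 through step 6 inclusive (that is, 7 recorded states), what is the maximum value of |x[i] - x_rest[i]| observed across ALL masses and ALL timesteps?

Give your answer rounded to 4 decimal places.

Step 0: x=[5.0000 12.0000 20.0000 22.0000] v=[0.0000 0.0000 0.0000 0.0000]
Step 1: x=[7.0000 13.0000 14.0000 26.0000] v=[4.0000 2.0000 -12.0000 8.0000]
Step 2: x=[8.0000 9.0000 19.0000 24.0000] v=[2.0000 -8.0000 10.0000 -4.0000]
Step 3: x=[2.0000 14.0000 19.0000 23.0000] v=[-12.0000 10.0000 0.0000 -2.0000]
Step 4: x=[6.0000 12.0000 18.0000 24.0000] v=[8.0000 -4.0000 -2.0000 2.0000]
Step 5: x=[10.0000 10.0000 17.0000 25.0000] v=[8.0000 -4.0000 -2.0000 2.0000]
Step 6: x=[4.0000 15.0000 17.0000 24.0000] v=[-12.0000 10.0000 0.0000 -2.0000]
Max displacement = 4.0000

Answer: 4.0000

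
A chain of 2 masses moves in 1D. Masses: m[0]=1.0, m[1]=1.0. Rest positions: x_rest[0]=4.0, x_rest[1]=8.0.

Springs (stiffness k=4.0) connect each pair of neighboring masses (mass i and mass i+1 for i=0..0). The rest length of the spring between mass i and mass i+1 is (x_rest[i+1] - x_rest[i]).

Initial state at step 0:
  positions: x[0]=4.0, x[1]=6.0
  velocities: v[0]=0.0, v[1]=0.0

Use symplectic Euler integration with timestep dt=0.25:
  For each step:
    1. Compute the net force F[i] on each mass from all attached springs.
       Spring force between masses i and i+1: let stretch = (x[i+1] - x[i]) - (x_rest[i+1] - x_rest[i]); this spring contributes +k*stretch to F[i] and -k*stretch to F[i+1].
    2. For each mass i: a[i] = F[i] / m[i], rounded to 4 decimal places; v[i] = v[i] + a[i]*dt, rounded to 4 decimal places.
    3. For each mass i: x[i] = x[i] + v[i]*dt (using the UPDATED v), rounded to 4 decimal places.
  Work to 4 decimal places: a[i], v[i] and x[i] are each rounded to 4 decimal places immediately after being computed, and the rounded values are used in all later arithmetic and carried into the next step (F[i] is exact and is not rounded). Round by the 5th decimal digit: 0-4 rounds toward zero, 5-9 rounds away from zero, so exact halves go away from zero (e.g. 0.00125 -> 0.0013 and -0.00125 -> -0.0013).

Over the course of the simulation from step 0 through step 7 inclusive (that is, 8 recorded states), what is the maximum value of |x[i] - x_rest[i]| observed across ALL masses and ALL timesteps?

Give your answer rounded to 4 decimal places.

Step 0: x=[4.0000 6.0000] v=[0.0000 0.0000]
Step 1: x=[3.5000 6.5000] v=[-2.0000 2.0000]
Step 2: x=[2.7500 7.2500] v=[-3.0000 3.0000]
Step 3: x=[2.1250 7.8750] v=[-2.5000 2.5000]
Step 4: x=[1.9375 8.0625] v=[-0.7500 0.7500]
Step 5: x=[2.2813 7.7188] v=[1.3750 -1.3750]
Step 6: x=[2.9844 7.0157] v=[2.8125 -2.8125]
Step 7: x=[3.6954 6.3048] v=[2.8438 -2.8438]
Max displacement = 2.0625

Answer: 2.0625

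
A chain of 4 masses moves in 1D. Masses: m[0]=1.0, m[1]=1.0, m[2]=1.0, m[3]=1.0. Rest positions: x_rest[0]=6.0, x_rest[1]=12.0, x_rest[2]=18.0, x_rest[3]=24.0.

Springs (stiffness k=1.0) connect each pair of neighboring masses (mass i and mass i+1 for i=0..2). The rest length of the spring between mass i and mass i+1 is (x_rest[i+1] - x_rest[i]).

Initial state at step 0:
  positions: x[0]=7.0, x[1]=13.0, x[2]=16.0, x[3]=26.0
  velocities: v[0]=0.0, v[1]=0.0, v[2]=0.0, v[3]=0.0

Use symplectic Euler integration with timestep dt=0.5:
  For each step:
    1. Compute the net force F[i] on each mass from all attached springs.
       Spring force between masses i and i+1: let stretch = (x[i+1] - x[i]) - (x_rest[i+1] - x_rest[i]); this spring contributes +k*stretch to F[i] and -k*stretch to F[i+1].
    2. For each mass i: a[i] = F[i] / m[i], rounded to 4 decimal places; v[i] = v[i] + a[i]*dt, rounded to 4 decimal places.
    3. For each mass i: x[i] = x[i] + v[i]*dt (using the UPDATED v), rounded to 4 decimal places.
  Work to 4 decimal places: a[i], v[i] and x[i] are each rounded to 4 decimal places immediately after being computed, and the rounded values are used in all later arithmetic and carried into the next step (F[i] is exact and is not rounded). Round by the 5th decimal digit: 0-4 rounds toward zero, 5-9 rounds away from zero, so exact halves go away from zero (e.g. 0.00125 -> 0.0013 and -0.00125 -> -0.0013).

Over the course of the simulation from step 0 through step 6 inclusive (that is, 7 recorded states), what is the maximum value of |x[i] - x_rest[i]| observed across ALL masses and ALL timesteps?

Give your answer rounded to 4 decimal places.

Answer: 2.9688

Derivation:
Step 0: x=[7.0000 13.0000 16.0000 26.0000] v=[0.0000 0.0000 0.0000 0.0000]
Step 1: x=[7.0000 12.2500 17.7500 25.0000] v=[0.0000 -1.5000 3.5000 -2.0000]
Step 2: x=[6.8125 11.5625 19.9375 23.6875] v=[-0.3750 -1.3750 4.3750 -2.6250]
Step 3: x=[6.3125 11.7813 20.9688 22.9375] v=[-1.0000 0.4375 2.0625 -1.5000]
Step 4: x=[5.6797 12.9298 20.1954 23.1954] v=[-1.2656 2.2969 -1.5469 0.5157]
Step 5: x=[5.3594 14.0822 18.3556 24.2033] v=[-0.6406 2.3047 -3.6797 2.0157]
Step 6: x=[5.7198 14.1222 16.9093 25.2493] v=[0.7208 0.0800 -2.8926 2.0919]
Max displacement = 2.9688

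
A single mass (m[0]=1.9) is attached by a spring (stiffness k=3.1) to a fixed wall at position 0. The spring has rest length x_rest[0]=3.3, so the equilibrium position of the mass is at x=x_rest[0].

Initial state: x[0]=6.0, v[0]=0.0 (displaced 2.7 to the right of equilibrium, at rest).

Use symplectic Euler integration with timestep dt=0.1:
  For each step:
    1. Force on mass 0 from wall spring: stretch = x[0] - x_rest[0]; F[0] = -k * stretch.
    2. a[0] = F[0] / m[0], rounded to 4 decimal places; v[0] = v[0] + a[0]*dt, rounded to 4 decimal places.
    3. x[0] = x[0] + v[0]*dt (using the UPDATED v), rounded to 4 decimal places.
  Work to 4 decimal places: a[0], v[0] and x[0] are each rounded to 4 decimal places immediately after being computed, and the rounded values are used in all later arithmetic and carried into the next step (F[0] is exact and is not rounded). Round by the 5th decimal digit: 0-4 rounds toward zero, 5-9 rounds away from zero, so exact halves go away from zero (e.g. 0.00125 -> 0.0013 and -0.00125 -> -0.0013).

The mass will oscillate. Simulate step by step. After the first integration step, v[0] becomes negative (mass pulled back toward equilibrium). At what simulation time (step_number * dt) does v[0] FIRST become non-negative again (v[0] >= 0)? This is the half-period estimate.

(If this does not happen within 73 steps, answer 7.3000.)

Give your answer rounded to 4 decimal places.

Answer: 2.5000

Derivation:
Step 0: x=[6.0000] v=[0.0000]
Step 1: x=[5.9560] v=[-0.4405]
Step 2: x=[5.8686] v=[-0.8739]
Step 3: x=[5.7393] v=[-1.2930]
Step 4: x=[5.5702] v=[-1.6910]
Step 5: x=[5.3641] v=[-2.0614]
Step 6: x=[5.1243] v=[-2.3982]
Step 7: x=[4.8547] v=[-2.6959]
Step 8: x=[4.5597] v=[-2.9496]
Step 9: x=[4.2442] v=[-3.1551]
Step 10: x=[3.9133] v=[-3.3092]
Step 11: x=[3.5724] v=[-3.4093]
Step 12: x=[3.2270] v=[-3.4537]
Step 13: x=[2.8828] v=[-3.4418]
Step 14: x=[2.5454] v=[-3.3737]
Step 15: x=[2.2203] v=[-3.2506]
Step 16: x=[1.9129] v=[-3.0744]
Step 17: x=[1.6281] v=[-2.8481]
Step 18: x=[1.3706] v=[-2.5753]
Step 19: x=[1.1446] v=[-2.2605]
Step 20: x=[0.9537] v=[-1.9088]
Step 21: x=[0.8011] v=[-1.5260]
Step 22: x=[0.6893] v=[-1.1183]
Step 23: x=[0.6201] v=[-0.6923]
Step 24: x=[0.5946] v=[-0.2551]
Step 25: x=[0.6132] v=[0.1863]
First v>=0 after going negative at step 25, time=2.5000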